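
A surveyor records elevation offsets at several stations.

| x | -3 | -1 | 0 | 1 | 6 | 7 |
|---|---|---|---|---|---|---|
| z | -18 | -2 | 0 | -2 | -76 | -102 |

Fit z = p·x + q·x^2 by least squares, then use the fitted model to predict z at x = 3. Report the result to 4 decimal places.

Normal-equation sums: Σx·x = 96, Σx·x^2 = 532, Σx^2·x^2 = 3780.
Moment sums: Σx·z = -1116, Σx^2·z = -7900.
Normal equations: [[96, 532]; [532, 3780]]·[p, q]ᵀ = [-1116, -7900]ᵀ.
det = 96·3780 − 532² = 79856.
p = ((-1116)·3780 − 532·(-7900))/79856 = -140/713; q = (96·(-7900) − 532·(-1116))/79856 = -10293/4991.
At x = 3: ẑ = (-140/713)·(3) + (-10293/4991)·(9) = -95577/4991.

ẑ = -19.1499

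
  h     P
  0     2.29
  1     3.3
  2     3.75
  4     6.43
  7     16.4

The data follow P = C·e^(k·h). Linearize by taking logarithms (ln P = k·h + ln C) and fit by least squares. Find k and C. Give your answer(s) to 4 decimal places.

Let Y = ln P. Fitting Y = k·h + ln C by least squares:
XᵀX = [[70.0000, 14.0000]; [14.0000, 5]], rhs = [30.8623, 8.0025]ᵀ  (here Σh = 14.0000, Σ(h)² = 70.0000, Σln P = 8.0025, Σh·ln P = 30.8623).
Solving (det = 154.0000): k = 0.27452, ln C = 0.83183, so C = exp(0.83183) = 2.29752.

k = 0.2745, C = 2.2975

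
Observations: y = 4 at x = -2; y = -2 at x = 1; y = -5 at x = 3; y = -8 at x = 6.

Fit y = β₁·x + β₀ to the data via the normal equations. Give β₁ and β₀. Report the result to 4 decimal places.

β₁ = -1.5000, β₀ = 0.2500

AᵀA·[β₁, β₀]ᵀ = Aᵀy reads: 50·β₁ + 8·β₀ = -73;  8·β₁ + 4·β₀ = -11.
Eliminating β₀: 4·(row 1) − 8·(row 2) gives 136·β₁ = 4·(-73) − 8·(-11) = -204, so β₁ = -3/2.
Then β₀ = ((-11) − 8·(-3/2))/4 = 1/4.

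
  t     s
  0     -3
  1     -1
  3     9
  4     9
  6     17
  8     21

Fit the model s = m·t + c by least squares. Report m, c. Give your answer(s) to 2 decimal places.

m = 3.12, c = -2.76

Normal-equation sums: Σt·t = 126, Σt = 22, Σ1 = 6.
For Mᵀs: Σt·s = 332, Σs = 52.
Normal equations: [[126, 22]; [22, 6]]·[m, c]ᵀ = [332, 52]ᵀ.
Δ = 126·6 − 22² = 272.
m = (332·6 − 22·52)/272 = 53/17; c = (126·52 − 22·332)/272 = -47/17.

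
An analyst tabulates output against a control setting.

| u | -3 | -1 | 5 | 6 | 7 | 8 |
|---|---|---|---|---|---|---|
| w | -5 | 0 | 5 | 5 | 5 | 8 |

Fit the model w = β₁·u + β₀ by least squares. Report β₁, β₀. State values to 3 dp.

The normal equations are: 184·β₁ + 22·β₀ = 169;  22·β₁ + 6·β₀ = 18.
det = 184·6 − 22² = 620.
β₁ = (169·6 − 22·18)/620 = 309/310; β₀ = (184·18 − 22·169)/620 = -203/310.

β₁ = 0.997, β₀ = -0.655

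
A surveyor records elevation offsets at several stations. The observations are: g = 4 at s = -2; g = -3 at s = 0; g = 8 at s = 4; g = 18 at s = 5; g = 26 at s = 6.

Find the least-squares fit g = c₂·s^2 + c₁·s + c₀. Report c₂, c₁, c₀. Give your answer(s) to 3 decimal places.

Compute the Gram sums: Σs^2·s^2 = 2193, Σs^2·s = 397, Σs^2 = 81, Σs·s = 81, Σs = 13, Σ1 = 5.
And Σs^2·g = 1530, Σs·g = 270, Σg = 53.
XᵀX·[c₂, c₁, c₀]ᵀ = Xᵀg becomes [[2193, 397, 81]; [397, 81, 13]; [81, 13, 5]]·[c₂, c₁, c₀]ᵀ = [1530, 270, 53]ᵀ.
Row-reducing yields c₂ = 4405/4268, c₁ = -2721/2134, c₀ = -11971/4268.

c₂ = 1.032, c₁ = -1.275, c₀ = -2.805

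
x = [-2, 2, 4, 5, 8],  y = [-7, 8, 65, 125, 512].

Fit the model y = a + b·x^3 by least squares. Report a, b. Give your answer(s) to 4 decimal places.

Sums needed: Σ1 = 5, Σx^3 = 701, Σx^3·x^3 = 281993.
And Σy = 703, Σx^3·y = 282049.
Eliminating b: 281993·(row 1) − 701·(row 2) gives 918564·a = 281993·703 − 701·282049 = 524730, so a = 87455/153094.
Then b = (282049 − 701·(87455/153094))/281993 = 152907/153094.

a = 0.5713, b = 0.9988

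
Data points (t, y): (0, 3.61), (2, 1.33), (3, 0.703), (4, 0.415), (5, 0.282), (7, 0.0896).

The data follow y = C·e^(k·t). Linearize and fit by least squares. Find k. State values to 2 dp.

Linearized form: ln y = k·t + ln C. From the 6 transformed points,
XᵀX = [[103.0000, 21.0000]; [21.0000, 6]], rhs = [-27.2208, -3.3412]ᵀ  (here Σt = 21.0000, Σ(t)² = 103.0000, Σln y = -3.3412, Σt·ln y = -27.2208).
Slope k = (n·Σt·ln y − Σt·Σln y)/(n·Σ(t)² − (Σt)²) = (6·-27.2208 − 21.0000·-3.3412)/177.0000 = -0.52632; ln C = (Σln y − k·Σt)/n = 1.28525.

k = -0.53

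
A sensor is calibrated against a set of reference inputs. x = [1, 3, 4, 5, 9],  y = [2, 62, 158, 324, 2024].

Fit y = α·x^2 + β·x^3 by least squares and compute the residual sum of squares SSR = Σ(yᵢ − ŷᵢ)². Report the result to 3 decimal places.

From the data, Σx^2·x^2 = 7524, Σx^2·x^3 = 63442, Σx^3·x^3 = 551892.
Moment sums: Σx^2·y = 175132, Σx^3·y = 1527784.
Normal equations: [[7524, 63442]; [63442, 551892]]·[α, β]ᵀ = [175132, 1527784]ᵀ.
Δ = 7524·551892 − 63442² = 127548044.
α = (175132·551892 − 63442·1527784)/127548044 = -67930696/31887011; β = (7524·1527784 − 63442·175132)/127548044 = 96080618/31887011.
Residuals: 35624100/31887011, -5805740/31887011, -24120678/31887011, 19581714/31887011, -1073882/31887011; SSR = 71163364/31887011.

SSR = 2.232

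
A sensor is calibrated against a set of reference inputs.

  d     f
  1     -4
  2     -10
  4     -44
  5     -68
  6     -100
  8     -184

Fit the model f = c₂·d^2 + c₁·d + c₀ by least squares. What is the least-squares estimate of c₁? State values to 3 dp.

c₁ = 2.942

Entries of AᵀA: Σd^2·d^2 = 6290, Σd^2·d = 926, Σd^2 = 146, Σd·d = 146, Σd = 26, Σ1 = 6.
Moment sums: Σd^2·f = -17824, Σd·f = -2612, Σf = -410.
AᵀA·[c₂, c₁, c₀]ᵀ = Aᵀf becomes [[6290, 926, 146]; [926, 146, 26]; [146, 26, 6]]·[c₂, c₁, c₀]ᵀ = [-17824, -2612, -410]ᵀ.
Inverting the 3×3 Gram matrix, [c₂, c₁, c₀]ᵀ = [-1241/390, 5737/1950, -1187/325]ᵀ.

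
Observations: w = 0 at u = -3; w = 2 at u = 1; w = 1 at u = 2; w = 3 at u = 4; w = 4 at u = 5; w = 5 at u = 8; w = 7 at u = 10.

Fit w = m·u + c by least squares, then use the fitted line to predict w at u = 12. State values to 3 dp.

ŵ = 7.478

Compute the Gram sums: Σu·u = 219, Σu = 27, Σ1 = 7.
Moment sums: Σu·w = 146, Σw = 22.
MᵀM·[m, c]ᵀ = Mᵀw becomes [[219, 27]; [27, 7]]·[m, c]ᵀ = [146, 22]ᵀ.
Eliminating c: 7·(row 1) − 27·(row 2) gives 804·m = 7·146 − 27·22 = 428, so m = 107/201.
Then c = (22 − 27·(107/201))/7 = 73/67.
At u = 12: ŵ = (107/201)·(12) + (73/67)·(1) = 501/67.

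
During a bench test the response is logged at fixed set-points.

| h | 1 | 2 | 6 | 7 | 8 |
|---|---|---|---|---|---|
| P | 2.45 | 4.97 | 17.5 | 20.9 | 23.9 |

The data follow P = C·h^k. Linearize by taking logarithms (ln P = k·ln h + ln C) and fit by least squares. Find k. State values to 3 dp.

k = 1.108

Linearized form: ln P = k·ln h + ln C. From the 5 transformed points,
Σln h = 6.5103, Σ(ln h)² = 11.8015, Σln P = 11.5753, Σln h·ln P = 18.7548.
Equations: 11.8015·k + 6.5103·ln C = 18.7548;  6.5103·k + 5·ln C = 11.5753.
Δ = 11.8015·5 − (6.5103)² = 16.6240; k = (18.7548·5 − 6.5103·11.5753)/16.6240 = 1.10775, ln C = (11.8015·11.5753 − 6.5103·18.7548)/16.6240 = 0.87271.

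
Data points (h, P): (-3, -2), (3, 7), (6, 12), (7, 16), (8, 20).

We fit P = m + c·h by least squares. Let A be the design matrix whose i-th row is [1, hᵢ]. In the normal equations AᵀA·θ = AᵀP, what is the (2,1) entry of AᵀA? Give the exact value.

21

Row 2 ↔ basis h, column 1 ↔ basis 1, so (AᵀA)_{2,1} = Σᵢ h = (-3)·(1) + (3)·(1) + (6)·(1) + (7)·(1) + (8)·(1) = 21.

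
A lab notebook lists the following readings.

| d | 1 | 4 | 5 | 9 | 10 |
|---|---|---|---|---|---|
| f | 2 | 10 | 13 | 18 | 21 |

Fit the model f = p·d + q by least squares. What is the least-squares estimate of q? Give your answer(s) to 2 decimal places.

Sums needed: Σd·d = 223, Σd = 29, Σ1 = 5.
For Mᵀf: Σd·f = 479, Σf = 64.
MᵀM·[p, q]ᵀ = Mᵀf becomes [[223, 29]; [29, 5]]·[p, q]ᵀ = [479, 64]ᵀ.
Determinant 223·5 − 29² = 274.
p = (479·5 − 29·64)/274 = 539/274; q = (223·64 − 29·479)/274 = 381/274.

q = 1.39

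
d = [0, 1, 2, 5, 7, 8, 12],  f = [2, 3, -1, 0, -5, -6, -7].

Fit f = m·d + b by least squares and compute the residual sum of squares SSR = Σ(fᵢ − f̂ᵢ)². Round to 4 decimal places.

From the data, Σd·d = 287, Σd = 35, Σ1 = 7.
Moment sums: Σd·f = -166, Σf = -14.
So MᵀM·[m, b]ᵀ = Mᵀf: [[287, 35]; [35, 7]]·[m, b]ᵀ = [-166, -14]ᵀ.
Δ = 287·7 − 35² = 784.
m = ((-166)·7 − 35·(-14))/784 = -6/7; b = (287·(-14) − 35·(-166))/784 = 16/7.
Residuals: -2/7, 11/7, -11/7, 2, -9/7, -10/7, 1; SSR = 96/7.

SSR = 13.7143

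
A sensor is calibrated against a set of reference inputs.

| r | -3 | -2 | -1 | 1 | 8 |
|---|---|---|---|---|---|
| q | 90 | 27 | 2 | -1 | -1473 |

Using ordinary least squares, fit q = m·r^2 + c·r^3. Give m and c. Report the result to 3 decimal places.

Forming MᵀM = [[4195, 32493]; [32493, 262939]] and Mᵀq = [-93353, -756825]ᵀ gives MᵀM·[m, c]ᵀ = Mᵀq.
Determinant 4195·262939 − 32493² = 47234056.
m = ((-93353)·262939 − 32493·(-756825))/47234056 = 22685129/23617028; c = (4195·(-756825) − 32493·(-93353))/47234056 = -70780923/23617028.

m = 0.961, c = -2.997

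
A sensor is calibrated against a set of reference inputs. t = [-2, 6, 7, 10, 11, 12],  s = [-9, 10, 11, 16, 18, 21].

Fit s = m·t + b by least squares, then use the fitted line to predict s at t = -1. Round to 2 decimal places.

With design matrix X, XᵀX = [[454, 44]; [44, 6]] and Xᵀs = [765, 67]ᵀ.
det = 454·6 − 44² = 788.
m = (765·6 − 44·67)/788 = 821/394; b = (454·67 − 44·765)/788 = -1621/394.
At t = -1: ŝ = (821/394)·(-1) + (-1621/394)·(1) = -1221/197.

ŝ = -6.20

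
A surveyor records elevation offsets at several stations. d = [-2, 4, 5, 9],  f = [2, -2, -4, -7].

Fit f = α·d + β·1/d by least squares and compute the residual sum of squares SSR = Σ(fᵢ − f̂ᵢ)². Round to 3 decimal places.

XᵀX·[α, β]ᵀ = Xᵀf reads: 126·α + 4·β = -95;  4·α + (11821/32400)·β = -277/90.
(Σd·d = 126, Σd·1/d = 4, Σ1/d·1/d = 11821/32400, Σd·f = -95, Σ1/d·f = -277/90.)
Determinant 126·(11821/32400) − 4² = 53947/1800.
α = ((-95)·(11821/32400) − 4·(-277/90))/(53947/1800) = -724115/971046; β = (126·(-277/90) − 4·(-95))/(53947/1800) = -14040/53947.
Residuals: 183751/485523, 508774/485523, -213065/971046, -28023/107894; SSR = 1317617/971046.

SSR = 1.357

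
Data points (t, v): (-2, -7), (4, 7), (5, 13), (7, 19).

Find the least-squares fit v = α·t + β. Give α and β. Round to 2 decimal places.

α = 2.84, β = -1.96

The normal system MᵀM·[α, β]ᵀ = Mᵀv is [[94, 14]; [14, 4]]·[α, β]ᵀ = [240, 32]ᵀ.
Eliminating β: 4·(row 1) − 14·(row 2) gives 180·α = 4·240 − 14·32 = 512, so α = 128/45.
Then β = (32 − 14·(128/45))/4 = -88/45.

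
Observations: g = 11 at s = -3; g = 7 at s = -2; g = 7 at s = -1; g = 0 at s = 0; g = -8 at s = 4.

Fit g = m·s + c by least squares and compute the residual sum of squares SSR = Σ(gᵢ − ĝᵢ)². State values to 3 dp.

Sums needed: Σs·s = 30, Σs = -2, Σ1 = 5.
Right-hand side: Σs·g = -86, Σg = 17.
So MᵀM·[m, c]ᵀ = Mᵀg: [[30, -2]; [-2, 5]]·[m, c]ᵀ = [-86, 17]ᵀ.
det = 30·5 − (-2)² = 146.
m = ((-86)·5 − (-2)·17)/146 = -198/73; c = (30·17 − (-2)·(-86))/146 = 169/73.
Residuals: 40/73, -54/73, 144/73, -169/73, 39/73; SSR = 758/73.

SSR = 10.384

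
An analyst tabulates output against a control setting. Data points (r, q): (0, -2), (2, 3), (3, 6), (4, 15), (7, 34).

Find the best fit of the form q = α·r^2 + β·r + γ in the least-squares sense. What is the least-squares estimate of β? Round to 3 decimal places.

β = 1.957

Compute the Gram sums: Σr^2·r^2 = 2754, Σr^2·r = 442, Σr^2 = 78, Σr·r = 78, Σr = 16, Σ1 = 5.
Right-hand side: Σr^2·q = 1972, Σr·q = 322, Σq = 56.
XᵀX·[α, β, γ]ᵀ = Xᵀq becomes [[2754, 442, 78]; [442, 78, 16]; [78, 16, 5]]·[α, β, γ]ᵀ = [1972, 322, 56]ᵀ.
Row-reducing yields α = 2453/5224, β = 10225/5224, γ = -6239/2612.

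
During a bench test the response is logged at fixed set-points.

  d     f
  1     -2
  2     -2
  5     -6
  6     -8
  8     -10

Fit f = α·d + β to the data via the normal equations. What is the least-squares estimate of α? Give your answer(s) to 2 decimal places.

α = -1.23

The normal system AᵀA·[α, β]ᵀ = Aᵀf is [[130, 22]; [22, 5]]·[α, β]ᵀ = [-164, -28]ᵀ.
Eliminating β: 5·(row 1) − 22·(row 2) gives 166·α = 5·(-164) − 22·(-28) = -204, so α = -102/83.
Then β = ((-28) − 22·(-102/83))/5 = -16/83.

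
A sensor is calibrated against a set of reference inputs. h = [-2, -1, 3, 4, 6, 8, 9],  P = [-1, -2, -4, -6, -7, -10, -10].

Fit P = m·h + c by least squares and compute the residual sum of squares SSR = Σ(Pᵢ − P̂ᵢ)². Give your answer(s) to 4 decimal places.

From the data, Σh·h = 211, Σh = 27, Σ1 = 7.
For XᵀP: Σh·P = -244, ΣP = -40.
Normal equations: [[211, 27]; [27, 7]]·[m, c]ᵀ = [-244, -40]ᵀ.
Determinant 211·7 − 27² = 748.
m = ((-244)·7 − 27·(-40))/748 = -157/187; c = (211·(-40) − 27·(-244))/748 = -463/187.
Residuals: -38/187, -4/11, 186/187, -31/187, 96/187, -151/187, 6/187; SSR = 394/187.

SSR = 2.1070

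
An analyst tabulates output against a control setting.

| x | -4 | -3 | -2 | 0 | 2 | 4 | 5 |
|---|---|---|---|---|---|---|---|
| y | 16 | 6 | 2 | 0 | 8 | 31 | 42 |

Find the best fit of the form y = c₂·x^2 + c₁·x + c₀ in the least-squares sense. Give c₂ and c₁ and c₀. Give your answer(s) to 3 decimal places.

c₂ = 1.397, c₁ = 1.724, c₀ = -0.263

Setting ∂/∂c₂ … = 0 gives: 1250·c₂ + 98·c₁ + 74·c₀ = 1896;  98·c₂ + 74·c₁ + 2·c₀ = 264;  74·c₂ + 2·c₁ + 7·c₀ = 105.
Inverting the 3×3 Gram matrix, [c₂, c₁, c₀]ᵀ = [5794/4147, 7151/4147, -99/377]ᵀ.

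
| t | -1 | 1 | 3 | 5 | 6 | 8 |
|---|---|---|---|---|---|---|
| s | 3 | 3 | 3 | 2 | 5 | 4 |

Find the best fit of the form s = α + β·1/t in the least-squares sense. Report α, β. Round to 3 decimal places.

α = 3.334, β = -0.008

The normal equations are: 6·α + (33/40)·β = 20;  (33/40)·α + (31601/14400)·β = 41/15.
Eliminating β: (31601/14400)·(row 1) − (33/40)·(row 2) gives (11987/960)·α = (31601/14400)·20 − (33/40)·(41/15) = 149887/3600, so α = 599548/179805.
Then β = ((41/15) − (33/40)·(599548/179805))/(31601/14400) = -96/11987.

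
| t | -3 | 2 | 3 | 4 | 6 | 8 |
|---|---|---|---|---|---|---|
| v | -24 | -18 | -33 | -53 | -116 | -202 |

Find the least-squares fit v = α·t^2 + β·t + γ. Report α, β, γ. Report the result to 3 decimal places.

Setting ∂/∂α … = 0 gives: 5826·α + 800·β + 138·γ = -18537;  800·α + 138·β + 20·γ = -2587;  138·α + 20·β + 6·γ = -446.
(Σt^2·t^2 = 5826, Σt^2·t = 800, Σt^2 = 138, Σt·t = 138, Σt = 20, Σ1 = 6, Σt^2·v = -18537, Σt·v = -2587, Σv = -446.)
Row-reducing yields α = -19099/6492, β = -759/541, γ = -12935/6492.

α = -2.942, β = -1.403, γ = -1.992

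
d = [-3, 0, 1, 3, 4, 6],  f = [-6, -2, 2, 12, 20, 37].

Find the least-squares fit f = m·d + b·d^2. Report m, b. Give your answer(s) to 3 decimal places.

The normal equations are: 71·m + 281·b = 358;  281·m + 1715·b = 1708.
det = 71·1715 − 281² = 42804.
m = (358·1715 − 281·1708)/42804 = 22337/7134; b = (71·1708 − 281·358)/42804 = 3445/7134.

m = 3.131, b = 0.483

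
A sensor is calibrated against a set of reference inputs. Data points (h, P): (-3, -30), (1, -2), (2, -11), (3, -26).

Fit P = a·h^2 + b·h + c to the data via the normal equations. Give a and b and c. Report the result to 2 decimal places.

Normal-equation sums: Σh^2·h^2 = 179, Σh^2·h = 9, Σh^2 = 23, Σh·h = 23, Σh = 3, Σ1 = 4.
Moment sums: Σh^2·P = -550, Σh·P = -12, ΣP = -69.
AᵀA·[a, b, c]ᵀ = AᵀP becomes [[179, 9, 23]; [9, 23, 3]; [23, 3, 4]]·[a, b, c]ᵀ = [-550, -12, -69]ᵀ.
Inverting the 3×3 Gram matrix, [a, b, c]ᵀ = [-1426/451, 27/41, 197/451]ᵀ.

a = -3.16, b = 0.66, c = 0.44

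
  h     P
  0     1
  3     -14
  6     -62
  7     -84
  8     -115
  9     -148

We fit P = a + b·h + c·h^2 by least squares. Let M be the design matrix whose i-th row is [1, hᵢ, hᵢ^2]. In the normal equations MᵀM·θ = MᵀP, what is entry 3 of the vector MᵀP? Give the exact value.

Entry 3 ↔ basis h^2, so (MᵀP)_{3} = Σᵢ (h^2)·Pᵢ = (0)·(1) + (9)·(-14) + (36)·(-62) + (49)·(-84) + (64)·(-115) + (81)·(-148) = -25822.

-25822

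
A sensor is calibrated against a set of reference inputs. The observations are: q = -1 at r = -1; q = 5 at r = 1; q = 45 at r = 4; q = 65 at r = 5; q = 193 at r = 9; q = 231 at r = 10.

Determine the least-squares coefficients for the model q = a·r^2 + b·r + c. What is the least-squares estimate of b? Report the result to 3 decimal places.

b = 3.131

MᵀM·[a, b, c]ᵀ = Mᵀq reads: 17444·a + 1918·b + 224·c = 41082;  1918·a + 224·b + 28·c = 4558;  224·a + 28·b + 6·c = 538.
Solving the 3×3 system (Gaussian elimination) gives a = 18541/9219, b = 28867/9219, c = -13/439.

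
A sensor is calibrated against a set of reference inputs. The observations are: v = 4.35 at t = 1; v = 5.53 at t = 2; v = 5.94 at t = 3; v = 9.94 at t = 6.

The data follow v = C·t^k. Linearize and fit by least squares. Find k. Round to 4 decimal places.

k = 0.4473

Let Y = ln v. Fitting Y = k·ln t + ln C by least squares:
Σln t = 3.5835, Σ(ln t)² = 4.8978, Σln v = 7.2586, Σln t·ln v = 7.2577.
Equations: 4.8978·k + 3.5835·ln C = 7.2577;  3.5835·k + 4·ln C = 7.2586.
Δ = 4.8978·4 − (3.5835)² = 6.7496; k = (7.2577·4 − 3.5835·7.2586)/6.7496 = 0.44734, ln C = (4.8978·7.2586 − 3.5835·7.2577)/6.7496 = 1.41389.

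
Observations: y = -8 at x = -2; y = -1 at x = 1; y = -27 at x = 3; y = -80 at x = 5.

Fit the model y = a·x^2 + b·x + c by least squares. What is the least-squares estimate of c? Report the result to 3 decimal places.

With design matrix A, AᵀA = [[723, 145, 39]; [145, 39, 7]; [39, 7, 4]] and Aᵀy = [-2276, -466, -116]ᵀ.
Solving the 3×3 system (Gaussian elimination) gives a = -20887/6556, b = -4529/6556, c = 975/298.

c = 3.272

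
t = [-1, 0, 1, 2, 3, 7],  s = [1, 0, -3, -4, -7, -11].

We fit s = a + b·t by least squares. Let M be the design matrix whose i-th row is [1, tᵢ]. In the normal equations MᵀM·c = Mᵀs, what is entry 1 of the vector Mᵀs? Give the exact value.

-24

Entry 1 ↔ basis 1, so (Mᵀs)_{1} = Σᵢ sᵢ = (1)·(1) + (1)·(0) + (1)·(-3) + (1)·(-4) + (1)·(-7) + (1)·(-11) = -24.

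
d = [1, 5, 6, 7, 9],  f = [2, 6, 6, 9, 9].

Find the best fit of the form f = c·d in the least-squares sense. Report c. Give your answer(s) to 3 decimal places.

From the data, Σd·d = 192.
And Σd·f = 212.
Normal equations: [[192]]·[c]ᵀ = [212]ᵀ.
c = 212/192 = 1.10417.

c = 1.104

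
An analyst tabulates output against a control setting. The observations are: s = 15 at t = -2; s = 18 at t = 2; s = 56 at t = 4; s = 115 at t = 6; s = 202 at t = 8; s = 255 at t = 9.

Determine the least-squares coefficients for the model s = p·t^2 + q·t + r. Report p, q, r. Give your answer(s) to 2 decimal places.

p = 3.02, q = 0.59, r = 4.34

XᵀX·[p, q, r]ᵀ = Xᵀs reads: 12241·p + 1521·q + 205·r = 38751;  1521·p + 205·q + 27·r = 4831;  205·p + 27·q + 6·r = 661.
Solving the 3×3 system (Gaussian elimination) gives p = 358223/118610, q = 69497/118610, r = 257423/59305.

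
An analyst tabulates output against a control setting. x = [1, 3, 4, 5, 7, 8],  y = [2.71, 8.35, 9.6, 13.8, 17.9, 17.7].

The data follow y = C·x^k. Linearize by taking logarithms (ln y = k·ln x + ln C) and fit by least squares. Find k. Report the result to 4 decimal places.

k = 0.9339

Linearized form: ln y = k·ln x + ln C. From the 6 transformed points,
Σln x = 8.1197, Σ(ln x)² = 13.8297, Σln y = 13.7640, Σln x·ln y = 21.2802.
Equations: 13.8297·k + 8.1197·ln C = 21.2802;  8.1197·k + 6·ln C = 13.7640.
Δ = 13.8297·6 − (8.1197)² = 17.0487; k = (21.2802·6 − 8.1197·13.7640)/17.0487 = 0.93390, ln C = (13.8297·13.7640 − 8.1197·21.2802)/17.0487 = 1.03017.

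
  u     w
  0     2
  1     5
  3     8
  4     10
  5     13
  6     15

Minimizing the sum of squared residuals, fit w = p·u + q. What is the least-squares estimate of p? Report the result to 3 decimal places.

p = 2.093

Normal-equation sums: Σu·u = 87, Σu = 19, Σ1 = 6.
Right-hand side: Σu·w = 224, Σw = 53.
Δ = 87·6 − 19² = 161.
p = (224·6 − 19·53)/161 = 337/161; q = (87·53 − 19·224)/161 = 355/161.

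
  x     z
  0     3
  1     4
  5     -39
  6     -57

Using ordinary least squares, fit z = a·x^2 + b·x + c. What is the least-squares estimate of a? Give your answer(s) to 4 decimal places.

The normal equations are: 1922·a + 342·b + 62·c = -3023;  342·a + 62·b + 12·c = -533;  62·a + 12·b + 4·c = -89.
Solving the 3×3 system (Gaussian elimination) gives a = -19/10, b = 76/65, c = 48/13.

a = -1.9000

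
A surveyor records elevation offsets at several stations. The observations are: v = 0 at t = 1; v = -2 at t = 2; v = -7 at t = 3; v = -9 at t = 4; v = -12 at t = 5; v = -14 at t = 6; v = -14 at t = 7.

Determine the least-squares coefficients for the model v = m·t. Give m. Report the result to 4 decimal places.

m = -2.1643

Forming XᵀX = [[140]] and Xᵀv = [-303]ᵀ gives XᵀX·[m]ᵀ = Xᵀv.
Hence m = -303 / 140 ≈ -2.16429.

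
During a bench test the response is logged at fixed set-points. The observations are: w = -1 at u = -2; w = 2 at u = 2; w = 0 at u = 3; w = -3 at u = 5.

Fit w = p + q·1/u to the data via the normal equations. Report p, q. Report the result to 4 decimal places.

p = -0.7682, q = 2.0115

Entries of MᵀM: Σ1 = 4, Σ1/u = 8/15, Σ1/u·1/u = 293/450.
Right-hand side: Σw = -2, Σ1/u·w = 9/10.
MᵀM·[p, q]ᵀ = Mᵀw becomes [[4, 8/15]; [8/15, 293/450]]·[p, q]ᵀ = [-2, 9/10]ᵀ.
Δ = 4·(293/450) − (8/15)² = 58/25.
p = ((-2)·(293/450) − (8/15)·(9/10))/(58/25) = -401/522; q = (4·(9/10) − (8/15)·(-2))/(58/25) = 175/87.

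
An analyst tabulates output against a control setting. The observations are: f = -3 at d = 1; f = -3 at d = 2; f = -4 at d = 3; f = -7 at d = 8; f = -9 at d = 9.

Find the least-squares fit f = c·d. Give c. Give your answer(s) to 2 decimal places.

The normal equations are: 159·c = -158.
c = (-158)/159 = -0.993711.

c = -0.99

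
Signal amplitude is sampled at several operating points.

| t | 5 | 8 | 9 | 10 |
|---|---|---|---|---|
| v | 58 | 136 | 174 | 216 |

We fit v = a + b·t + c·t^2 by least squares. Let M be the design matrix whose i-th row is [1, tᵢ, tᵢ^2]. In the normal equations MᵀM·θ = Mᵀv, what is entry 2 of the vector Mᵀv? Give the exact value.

Entry 2 ↔ basis t, so (Mᵀv)_{2} = Σᵢ (t)·vᵢ = (5)·(58) + (8)·(136) + (9)·(174) + (10)·(216) = 5104.

5104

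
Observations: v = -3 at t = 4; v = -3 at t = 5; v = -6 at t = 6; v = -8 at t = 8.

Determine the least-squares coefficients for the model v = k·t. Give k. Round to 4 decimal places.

Forming AᵀA = [[141]] and Aᵀv = [-127]ᵀ gives AᵀA·[k]ᵀ = Aᵀv.
Hence k = -127 / 141 ≈ -0.900709.

k = -0.9007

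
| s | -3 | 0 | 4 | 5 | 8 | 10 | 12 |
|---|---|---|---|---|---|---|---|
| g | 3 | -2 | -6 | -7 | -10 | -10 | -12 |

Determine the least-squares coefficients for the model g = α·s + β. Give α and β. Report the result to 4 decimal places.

With design matrix A, AᵀA = [[358, 36]; [36, 7]] and Aᵀg = [-392, -44]ᵀ.
Eliminating β: 7·(row 1) − 36·(row 2) gives 1210·α = 7·(-392) − 36·(-44) = -1160, so α = -116/121.
Then β = ((-44) − 36·(-116/121))/7 = -164/121.

α = -0.9587, β = -1.3554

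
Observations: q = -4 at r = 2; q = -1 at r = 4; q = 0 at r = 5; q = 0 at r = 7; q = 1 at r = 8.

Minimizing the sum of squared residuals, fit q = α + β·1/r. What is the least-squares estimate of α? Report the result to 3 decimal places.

α = 2.250

Sums needed: Σ1 = 5, Σ1/r = 341/280, Σ1/r·1/r = 30461/78400.
Right-hand side: Σq = -4, Σ1/r·q = -17/8.
AᵀA·[α, β]ᵀ = Aᵀq becomes [[5, 341/280]; [341/280, 30461/78400]]·[α, β]ᵀ = [-4, -17/8]ᵀ.
Δ = 5·(30461/78400) − (341/280)² = 4503/9800.
α = ((-4)·(30461/78400) − (341/280)·(-17/8))/(4503/9800) = 27017/12008; β = (5·(-17/8) − (341/280)·(-4))/(4503/9800) = -18795/1501.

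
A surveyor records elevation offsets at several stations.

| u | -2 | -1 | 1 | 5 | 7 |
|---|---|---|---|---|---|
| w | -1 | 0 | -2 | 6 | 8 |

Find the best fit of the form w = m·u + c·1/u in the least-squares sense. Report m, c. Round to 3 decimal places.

Compute the Gram sums: Σu·u = 80, Σu·1/u = 5, Σ1/u·1/u = 11321/4900.
For Aᵀw: Σu·w = 86, Σ1/u·w = 59/70.
AᵀA·[m, c]ᵀ = Aᵀw becomes [[80, 5]; [5, 11321/4900]]·[m, c]ᵀ = [86, 59/70]ᵀ.
Determinant 80·(11321/4900) − 5² = 39159/245.
m = (86·(11321/4900) − 5·(59/70))/(39159/245) = 26471/21755; c = (80·(59/70) − 5·86)/(39159/245) = -9870/4351.

m = 1.217, c = -2.268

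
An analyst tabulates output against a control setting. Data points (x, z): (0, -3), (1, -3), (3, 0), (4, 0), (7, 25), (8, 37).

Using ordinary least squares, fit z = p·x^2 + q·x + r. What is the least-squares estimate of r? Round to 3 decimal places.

r = -2.100

Sums needed: Σx^2·x^2 = 6835, Σx^2·x = 947, Σx^2 = 139, Σx·x = 139, Σx = 23, Σ1 = 6.
Moment sums: Σx^2·z = 3590, Σx·z = 468, Σz = 56.
So AᵀA·[p, q, r]ᵀ = Aᵀz: [[6835, 947, 139]; [947, 139, 23]; [139, 23, 6]]·[p, q, r]ᵀ = [3590, 468, 56]ᵀ.
Row-reducing yields p = 6973/7332, q = -20273/7332, r = -1283/611.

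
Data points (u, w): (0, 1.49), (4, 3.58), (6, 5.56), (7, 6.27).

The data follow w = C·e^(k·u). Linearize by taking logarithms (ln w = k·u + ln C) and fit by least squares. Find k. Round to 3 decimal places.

k = 0.210

Taking logs, ln w = k·u + ln C, so regress ln w on u.
AᵀA = [[101.0000, 17.0000]; [17.0000, 4]], rhs = [28.2455, 5.2255]ᵀ  (here Σu = 17.0000, Σ(u)² = 101.0000, Σln w = 5.2255, Σu·ln w = 28.2455).
Δ = 101.0000·4 − (17.0000)² = 115.0000; k = (28.2455·4 − 17.0000·5.2255)/115.0000 = 0.20998, ln C = (101.0000·5.2255 − 17.0000·28.2455)/115.0000 = 0.41395.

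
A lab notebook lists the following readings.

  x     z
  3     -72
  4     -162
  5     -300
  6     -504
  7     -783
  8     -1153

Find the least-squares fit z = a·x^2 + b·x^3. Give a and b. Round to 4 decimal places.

The normal equations are: 8755·a + 61743·b = -141043;  61743·a + 446899·b = -1017581.
Δ = 8755·446899 − 61743² = 100402696.
a = ((-141043)·446899 − 61743·(-1017581))/100402696 = -101735987/50201348; b = (8755·(-1017581) − 61743·(-141043))/100402696 = -100251853/50201348.

a = -2.0266, b = -1.9970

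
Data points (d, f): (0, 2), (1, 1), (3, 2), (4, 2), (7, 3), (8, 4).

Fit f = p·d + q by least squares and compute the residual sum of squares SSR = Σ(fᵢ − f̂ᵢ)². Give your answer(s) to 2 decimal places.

SSR = 1.29

The normal system AᵀA·[p, q]ᵀ = Aᵀf is [[139, 23]; [23, 6]]·[p, q]ᵀ = [68, 14]ᵀ.
Eliminating q: 6·(row 1) − 23·(row 2) gives 305·p = 6·68 − 23·14 = 86, so p = 86/305.
Then q = (14 − 23·(86/305))/6 = 382/305.
Residuals: 228/305, -163/305, -6/61, -116/305, -69/305, 30/61; SSR = 394/305.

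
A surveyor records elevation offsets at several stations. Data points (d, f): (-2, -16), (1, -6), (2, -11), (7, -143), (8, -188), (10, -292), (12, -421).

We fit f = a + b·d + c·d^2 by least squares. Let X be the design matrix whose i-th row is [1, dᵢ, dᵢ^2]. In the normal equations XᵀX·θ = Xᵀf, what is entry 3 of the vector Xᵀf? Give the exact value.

-108977

Entry 3 ↔ basis d^2, so (Xᵀf)_{3} = Σᵢ (d^2)·fᵢ = (4)·(-16) + (1)·(-6) + (4)·(-11) + (49)·(-143) + (64)·(-188) + (100)·(-292) + (144)·(-421) = -108977.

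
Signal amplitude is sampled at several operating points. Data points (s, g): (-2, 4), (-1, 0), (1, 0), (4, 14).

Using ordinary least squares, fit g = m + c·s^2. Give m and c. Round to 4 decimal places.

m = -0.5686, c = 0.9216

Normal-equation sums: Σ1 = 4, Σs^2 = 22, Σs^2·s^2 = 274.
Right-hand side: Σg = 18, Σs^2·g = 240.
So AᵀA·[m, c]ᵀ = Aᵀg: [[4, 22]; [22, 274]]·[m, c]ᵀ = [18, 240]ᵀ.
det = 4·274 − 22² = 612.
m = (18·274 − 22·240)/612 = -29/51; c = (4·240 − 22·18)/612 = 47/51.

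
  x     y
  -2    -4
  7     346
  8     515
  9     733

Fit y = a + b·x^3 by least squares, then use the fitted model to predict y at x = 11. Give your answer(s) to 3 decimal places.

Forming MᵀM = [[4, 1576]; [1576, 911298]] and Mᵀy = [1590, 916747]ᵀ gives MᵀM·[a, b]ᵀ = Mᵀy.
Eliminating b: 911298·(row 1) − 1576·(row 2) gives 1161416·a = 911298·1590 − 1576·916747 = 4170548, so a = 1042637/290354.
Then b = (916747 − 1576·(1042637/290354))/911298 = 290287/290354.
At x = 11: ŷ = (1042637/290354)·(1) + (290287/290354)·(1331) = 193707317/145177.

ŷ = 1334.284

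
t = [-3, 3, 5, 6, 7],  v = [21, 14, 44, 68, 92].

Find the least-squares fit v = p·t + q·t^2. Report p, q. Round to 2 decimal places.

p = -1.10, q = 2.03

Entries of XᵀX: Σt·t = 128, Σt·t^2 = 684, Σt^2·t^2 = 4484.
Moment sums: Σt·v = 1251, Σt^2·v = 8371.
det = 128·4484 − 684² = 106096.
p = (1251·4484 − 684·8371)/106096 = -765/698; q = (128·8371 − 684·1251)/106096 = 53951/26524.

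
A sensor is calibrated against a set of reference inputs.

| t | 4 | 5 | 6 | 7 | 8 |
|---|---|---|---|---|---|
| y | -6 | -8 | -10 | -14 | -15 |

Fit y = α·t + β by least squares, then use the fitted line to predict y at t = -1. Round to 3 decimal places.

XᵀX·[α, β]ᵀ = Xᵀy reads: 190·α + 30·β = -342;  30·α + 5·β = -53.
(Σt·t = 190, Σt = 30, Σ1 = 5, Σt·y = -342, Σy = -53.)
Eliminating β: 5·(row 1) − 30·(row 2) gives 50·α = 5·(-342) − 30·(-53) = -120, so α = -12/5.
Then β = ((-53) − 30·(-12/5))/5 = 19/5.
At t = -1: ŷ = (-12/5)·(-1) + (19/5)·(1) = 31/5.

ŷ = 6.200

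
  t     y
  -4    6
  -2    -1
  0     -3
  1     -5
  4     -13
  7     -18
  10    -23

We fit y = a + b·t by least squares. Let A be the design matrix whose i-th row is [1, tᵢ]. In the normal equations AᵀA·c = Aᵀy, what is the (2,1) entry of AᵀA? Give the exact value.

16

Row 2 ↔ basis t, column 1 ↔ basis 1, so (AᵀA)_{2,1} = Σᵢ t = (-4)·(1) + (-2)·(1) + (0)·(1) + (1)·(1) + (4)·(1) + (7)·(1) + (10)·(1) = 16.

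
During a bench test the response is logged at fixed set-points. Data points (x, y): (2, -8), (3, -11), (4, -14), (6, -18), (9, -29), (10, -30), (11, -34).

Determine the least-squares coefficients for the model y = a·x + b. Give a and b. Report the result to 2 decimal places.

Normal-equation sums: Σx·x = 367, Σx = 45, Σ1 = 7.
For Aᵀy: Σx·y = -1148, Σy = -144.
Normal equations: [[367, 45]; [45, 7]]·[a, b]ᵀ = [-1148, -144]ᵀ.
Determinant 367·7 − 45² = 544.
a = ((-1148)·7 − 45·(-144))/544 = -389/136; b = (367·(-144) − 45·(-1148))/544 = -297/136.

a = -2.86, b = -2.18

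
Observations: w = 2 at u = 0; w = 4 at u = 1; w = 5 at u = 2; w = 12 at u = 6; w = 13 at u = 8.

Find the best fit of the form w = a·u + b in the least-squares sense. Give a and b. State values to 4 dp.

a = 1.4322, b = 2.3305

XᵀX·[a, b]ᵀ = Xᵀw reads: 105·a + 17·b = 190;  17·a + 5·b = 36.
Δ = 105·5 − 17² = 236.
a = (190·5 − 17·36)/236 = 169/118; b = (105·36 − 17·190)/236 = 275/118.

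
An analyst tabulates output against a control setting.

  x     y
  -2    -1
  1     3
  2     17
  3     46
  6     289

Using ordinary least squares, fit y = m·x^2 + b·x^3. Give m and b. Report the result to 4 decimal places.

Forming MᵀM = [[1410, 8020]; [8020, 47514]] and Mᵀy = [10885, 63813]ᵀ gives MᵀM·[m, b]ᵀ = Mᵀy.
Eliminating b: 47514·(row 1) − 8020·(row 2) gives 2674340·m = 47514·10885 − 8020·63813 = 5409630, so m = 540963/267434.
Then b = (63813 − 8020·(540963/267434))/47514 = 267863/267434.

m = 2.0228, b = 1.0016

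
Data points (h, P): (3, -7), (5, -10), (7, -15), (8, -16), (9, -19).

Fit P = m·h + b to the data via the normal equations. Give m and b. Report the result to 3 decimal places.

The normal equations are: 228·m + 32·b = -475;  32·m + 5·b = -67.
(Σh·h = 228, Σh = 32, Σ1 = 5, Σh·P = -475, ΣP = -67.)
Determinant 228·5 − 32² = 116.
m = ((-475)·5 − 32·(-67))/116 = -231/116; b = (228·(-67) − 32·(-475))/116 = -19/29.

m = -1.991, b = -0.655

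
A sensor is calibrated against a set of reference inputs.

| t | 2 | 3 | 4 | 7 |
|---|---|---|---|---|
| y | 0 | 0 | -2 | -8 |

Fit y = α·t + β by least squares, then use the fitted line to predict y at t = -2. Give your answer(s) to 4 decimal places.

ŷ = 7.7857

Normal-equation sums: Σt·t = 78, Σt = 16, Σ1 = 4.
Moment sums: Σt·y = -64, Σy = -10.
AᵀA·[α, β]ᵀ = Aᵀy becomes [[78, 16]; [16, 4]]·[α, β]ᵀ = [-64, -10]ᵀ.
Determinant 78·4 − 16² = 56.
α = ((-64)·4 − 16·(-10))/56 = -12/7; β = (78·(-10) − 16·(-64))/56 = 61/14.
At t = -2: ŷ = (-12/7)·(-2) + (61/14)·(1) = 109/14.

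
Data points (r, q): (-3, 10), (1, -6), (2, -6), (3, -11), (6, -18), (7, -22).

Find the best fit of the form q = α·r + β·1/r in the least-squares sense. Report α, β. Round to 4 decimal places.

α = -3.0314, β = -2.6008

Forming AᵀA = [[108, 6]; [6, 149/98]] and Aᵀq = [-343, -155/7]ᵀ gives AᵀA·[α, β]ᵀ = Aᵀq.
det = 108·(149/98) − 6² = 6282/49.
α = ((-343)·(149/98) − 6·(-155/7))/(6282/49) = -38087/12564; β = (108·(-155/7) − 6·(-343))/(6282/49) = -2723/1047.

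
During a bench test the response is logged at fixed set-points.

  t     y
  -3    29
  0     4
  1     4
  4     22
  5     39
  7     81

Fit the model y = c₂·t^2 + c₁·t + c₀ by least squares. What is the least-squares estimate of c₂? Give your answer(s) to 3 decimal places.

c₂ = 1.961

Normal-equation sums: Σt^2·t^2 = 3364, Σt^2·t = 506, Σt^2 = 100, Σt·t = 100, Σt = 14, Σ1 = 6.
Moment sums: Σt^2·y = 5561, Σt·y = 767, Σy = 179.
So XᵀX·[c₂, c₁, c₀]ᵀ = Xᵀy: [[3364, 506, 100]; [506, 100, 14]; [100, 14, 6]]·[c₂, c₁, c₀]ᵀ = [5561, 767, 179]ᵀ.
Inverting the 3×3 Gram matrix, [c₂, c₁, c₀]ᵀ = [117467/59910, -164863/59910, 35702/9985]ᵀ.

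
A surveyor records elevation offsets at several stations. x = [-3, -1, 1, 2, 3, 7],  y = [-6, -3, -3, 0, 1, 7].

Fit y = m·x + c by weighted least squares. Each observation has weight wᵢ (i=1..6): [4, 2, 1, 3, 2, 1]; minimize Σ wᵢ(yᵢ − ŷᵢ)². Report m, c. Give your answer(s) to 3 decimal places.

m = 1.224, c = -2.411

Setting ∂/∂m … = 0 gives: 118·m + 6·c = 130;  6·m + 13·c = -24.
Eliminating c: 13·(row 1) − 6·(row 2) gives 1498·m = 13·130 − 6·(-24) = 1834, so m = 131/107.
Then c = ((-24) − 6·(131/107))/13 = -258/107.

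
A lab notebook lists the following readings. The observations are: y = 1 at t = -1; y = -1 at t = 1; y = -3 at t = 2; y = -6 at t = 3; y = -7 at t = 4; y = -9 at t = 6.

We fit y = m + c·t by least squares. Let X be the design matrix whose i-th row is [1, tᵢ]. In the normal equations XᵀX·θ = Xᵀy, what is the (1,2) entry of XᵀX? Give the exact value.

Row 1 ↔ basis 1, column 2 ↔ basis t, so (XᵀX)_{1,2} = Σᵢ t = (1)·(-1) + (1)·(1) + (1)·(2) + (1)·(3) + (1)·(4) + (1)·(6) = 15.

15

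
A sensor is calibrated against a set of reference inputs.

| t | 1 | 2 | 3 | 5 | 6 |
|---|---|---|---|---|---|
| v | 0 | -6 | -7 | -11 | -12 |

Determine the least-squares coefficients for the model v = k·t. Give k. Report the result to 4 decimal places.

k = -2.1333

Compute the Gram sums: Σt·t = 75.
For Aᵀv: Σt·v = -160.
k = (-160)/75 = -2.13333.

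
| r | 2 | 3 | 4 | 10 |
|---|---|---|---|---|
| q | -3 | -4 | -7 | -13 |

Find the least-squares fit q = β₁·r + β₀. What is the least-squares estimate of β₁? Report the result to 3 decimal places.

β₁ = -1.232

Normal-equation sums: Σr·r = 129, Σr = 19, Σ1 = 4.
For Xᵀq: Σr·q = -176, Σq = -27.
Normal equations: [[129, 19]; [19, 4]]·[β₁, β₀]ᵀ = [-176, -27]ᵀ.
Δ = 129·4 − 19² = 155.
β₁ = ((-176)·4 − 19·(-27))/155 = -191/155; β₀ = (129·(-27) − 19·(-176))/155 = -139/155.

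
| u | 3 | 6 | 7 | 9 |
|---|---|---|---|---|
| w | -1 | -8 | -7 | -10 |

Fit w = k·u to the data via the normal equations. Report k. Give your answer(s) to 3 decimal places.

k = -1.086

The normal system MᵀM·[k]ᵀ = Mᵀw is [[175]]·[k]ᵀ = [-190]ᵀ.
Hence k = -190 / 175 ≈ -1.08571.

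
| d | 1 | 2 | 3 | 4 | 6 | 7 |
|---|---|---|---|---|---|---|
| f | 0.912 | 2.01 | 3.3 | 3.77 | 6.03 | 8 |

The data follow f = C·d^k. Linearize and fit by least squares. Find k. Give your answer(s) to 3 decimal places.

Linearized form: ln f = k·ln d + ln C. From the 6 transformed points,
AᵀA = [[10.6062, 6.9157]; [6.9157, 6]], rhs = [10.9010, 7.0032]ᵀ  (here Σln d = 6.9157, Σ(ln d)² = 10.6062, Σln f = 7.0032, Σln d·ln f = 10.9010).
Slope k = (n·Σln d·ln f − Σln d·Σln f)/(n·Σ(ln d)² − (Σln d)²) = (6·10.9010 − 6.9157·7.0032)/15.8099 = 1.07363; ln C = (Σln f − k·Σln d)/n = -0.07029.

k = 1.074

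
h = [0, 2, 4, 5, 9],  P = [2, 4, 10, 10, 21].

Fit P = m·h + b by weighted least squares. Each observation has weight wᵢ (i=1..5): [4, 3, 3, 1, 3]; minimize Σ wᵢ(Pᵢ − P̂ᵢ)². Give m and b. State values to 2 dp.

With design matrix A, AᵀWA = [[328, 50]; [50, 14]] and AᵀWP = [761, 123]ᵀ.
Determinant 328·14 − 50² = 2092.
m = (761·14 − 50·123)/2092 = 1126/523; b = (328·123 − 50·761)/2092 = 1147/1046.

m = 2.15, b = 1.10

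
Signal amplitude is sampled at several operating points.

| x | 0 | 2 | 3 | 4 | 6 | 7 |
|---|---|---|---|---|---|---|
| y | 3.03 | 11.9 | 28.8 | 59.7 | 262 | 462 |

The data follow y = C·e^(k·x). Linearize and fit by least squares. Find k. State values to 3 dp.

k = 0.731

With ln yᵢ as the transformed response and xᵢ as the regressor:
XᵀX = [[114.0000, 22.0000]; [22.0000, 6]], rhs = [107.7506, 22.7387]ᵀ  (here Σx = 22.0000, Σ(x)² = 114.0000, Σln y = 22.7387, Σx·ln y = 107.7506).
Solving (det = 200.0000): k = 0.73126, ln C = 1.10851.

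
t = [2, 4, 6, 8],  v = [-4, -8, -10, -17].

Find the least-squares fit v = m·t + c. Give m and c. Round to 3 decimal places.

m = -2.050, c = 0.500

The normal equations are: 120·m + 20·c = -236;  20·m + 4·c = -39.
(Σt·t = 120, Σt = 20, Σ1 = 4, Σt·v = -236, Σv = -39.)
Eliminating c: 4·(row 1) − 20·(row 2) gives 80·m = 4·(-236) − 20·(-39) = -164, so m = -41/20.
Then c = ((-39) − 20·(-41/20))/4 = 1/2.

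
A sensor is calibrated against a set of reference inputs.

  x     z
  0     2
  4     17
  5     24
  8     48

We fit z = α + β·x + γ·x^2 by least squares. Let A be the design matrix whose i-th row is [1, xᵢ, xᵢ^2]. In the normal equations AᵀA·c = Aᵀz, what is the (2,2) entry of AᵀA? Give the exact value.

Row 2 ↔ basis x, column 2 ↔ basis x, so (AᵀA)_{2,2} = Σᵢ (x)·(x) = (0)·(0) + (4)·(4) + (5)·(5) + (8)·(8) = 105.

105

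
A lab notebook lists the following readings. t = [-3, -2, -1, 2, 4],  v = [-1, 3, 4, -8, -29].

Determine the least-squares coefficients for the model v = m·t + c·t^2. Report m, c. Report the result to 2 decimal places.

m = -3.00, c = -1.03

The normal system AᵀA·[m, c]ᵀ = Aᵀv is [[34, 36]; [36, 370]]·[m, c]ᵀ = [-139, -489]ᵀ.
Eliminating c: 370·(row 1) − 36·(row 2) gives 11284·m = 370·(-139) − 36·(-489) = -33826, so m = -1301/434.
Then c = ((-489) − 36·(-1301/434))/370 = -447/434.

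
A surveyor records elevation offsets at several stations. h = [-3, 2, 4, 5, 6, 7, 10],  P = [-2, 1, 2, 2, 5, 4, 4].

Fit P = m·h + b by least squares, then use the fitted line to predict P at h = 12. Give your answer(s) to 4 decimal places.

The normal equations are: 239·m + 31·b = 124;  31·m + 7·b = 16.
(Σh·h = 239, Σh = 31, Σ1 = 7, Σh·P = 124, ΣP = 16.)
Determinant 239·7 − 31² = 712.
m = (124·7 − 31·16)/712 = 93/178; b = (239·16 − 31·124)/712 = -5/178.
At h = 12: P̂ = (93/178)·(12) + (-5/178)·(1) = 1111/178.

P̂ = 6.2416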